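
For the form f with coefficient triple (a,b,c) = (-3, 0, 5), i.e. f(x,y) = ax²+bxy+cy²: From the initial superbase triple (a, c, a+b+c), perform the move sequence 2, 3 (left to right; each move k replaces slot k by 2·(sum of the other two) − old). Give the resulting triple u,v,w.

start (-3,5,2) = (f(1,0),f(0,1),f(1,1))
replace slot 2: 2·((-3)+2) − 5 = -7 → (-3,-7,2)
replace slot 3: 2·((-3)+(-7)) − 2 = -22 → (-3,-7,-22)

-3,-7,-22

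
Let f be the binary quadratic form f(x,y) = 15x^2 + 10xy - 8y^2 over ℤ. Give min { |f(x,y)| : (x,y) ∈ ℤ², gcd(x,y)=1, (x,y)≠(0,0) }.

river: ρ → (-8,22,3)
river: ρ → (3,20,-15)
river: ρ → (-15,10,8)
river: ρ → (8,22,-3)
river: ρ → (-3,20,15)
river: ρ → (15,10,-8)
closes: descent 0, river 6
min |a| on river = 3

3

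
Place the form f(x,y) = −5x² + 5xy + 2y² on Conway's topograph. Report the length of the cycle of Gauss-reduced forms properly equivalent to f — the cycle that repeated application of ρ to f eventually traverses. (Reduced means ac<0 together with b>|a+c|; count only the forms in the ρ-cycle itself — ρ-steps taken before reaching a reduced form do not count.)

D = 65, ⌊√D⌋ = 8
river: ρ → (2,7,-2)
river: ρ → (-2,5,5)
river: ρ → (5,5,-2)
river: ρ → (-2,7,2)
river: ρ → (2,5,-5)
river: ρ → (-5,5,2)
ρ-cycle length = 6 (tail of 0 descent steps not counted)

6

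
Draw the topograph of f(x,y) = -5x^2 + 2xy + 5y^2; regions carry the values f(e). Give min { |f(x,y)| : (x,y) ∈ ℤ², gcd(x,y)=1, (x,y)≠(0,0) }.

river: ρ → (5,8,-2)
river: ρ → (-2,8,5)
river: ρ → (5,2,-5)
river: ρ → (-5,8,2)
river: ρ → (2,8,-5)
river: ρ → (-5,2,5)
closes: descent 0, river 6
min |a| on river = 2

2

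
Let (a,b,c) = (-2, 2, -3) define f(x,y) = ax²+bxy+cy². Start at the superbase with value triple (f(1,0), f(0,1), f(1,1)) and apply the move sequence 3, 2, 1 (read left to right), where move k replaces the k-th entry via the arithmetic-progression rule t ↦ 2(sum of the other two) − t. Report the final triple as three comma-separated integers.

start (-2,-3,-3) = (f(1,0),f(0,1),f(1,1))
replace slot 3: 2·((-2)+(-3)) − (-3) = -7 → (-2,-3,-7)
replace slot 2: 2·((-2)+(-7)) − (-3) = -15 → (-2,-15,-7)
replace slot 1: 2·((-15)+(-7)) − (-2) = -42 → (-42,-15,-7)

-42,-15,-7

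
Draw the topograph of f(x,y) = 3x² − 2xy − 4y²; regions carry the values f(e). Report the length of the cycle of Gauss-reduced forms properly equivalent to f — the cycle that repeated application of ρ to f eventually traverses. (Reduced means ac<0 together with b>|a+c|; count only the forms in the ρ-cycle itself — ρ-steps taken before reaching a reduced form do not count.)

D = 52, ⌊√D⌋ = 7
descent: ρ → (-4,2,3)  [lands on river]
river: ρ → (3,4,-3)
river: ρ → (-3,2,4)
river: ρ → (4,6,-1)
river: ρ → (-1,6,4)
river: ρ → (4,2,-3)
river: ρ → (-3,4,3)
river: ρ → (3,2,-4)
river: ρ → (-4,6,1)
river: ρ → (1,6,-4)
ρ-cycle length = 10 (tail of 1 descent step not counted)

10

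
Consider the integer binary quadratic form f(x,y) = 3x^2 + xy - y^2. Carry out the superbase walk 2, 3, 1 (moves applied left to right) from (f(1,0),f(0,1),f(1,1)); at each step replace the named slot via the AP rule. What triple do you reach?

start (3,-1,3) = (f(1,0),f(0,1),f(1,1))
replace slot 2: 2·(3+3) − (-1) = 13 → (3,13,3)
replace slot 3: 2·(3+13) − 3 = 29 → (3,13,29)
replace slot 1: 2·(13+29) − 3 = 81 → (81,13,29)

81,13,29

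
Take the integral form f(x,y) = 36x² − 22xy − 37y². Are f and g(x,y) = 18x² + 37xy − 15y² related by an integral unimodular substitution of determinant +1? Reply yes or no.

D₁ = 5812, D₂ = 2449
discriminants differ ⇒ not SL₂(ℤ)-equivalent

no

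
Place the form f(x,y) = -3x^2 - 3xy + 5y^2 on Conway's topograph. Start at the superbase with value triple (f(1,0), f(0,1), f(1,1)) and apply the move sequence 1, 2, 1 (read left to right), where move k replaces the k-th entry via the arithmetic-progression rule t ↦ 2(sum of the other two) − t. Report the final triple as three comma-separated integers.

start (-3,5,-1) = (f(1,0),f(0,1),f(1,1))
replace slot 1: 2·(5+(-1)) − (-3) = 11 → (11,5,-1)
replace slot 2: 2·(11+(-1)) − 5 = 15 → (11,15,-1)
replace slot 1: 2·(15+(-1)) − 11 = 17 → (17,15,-1)

17,15,-1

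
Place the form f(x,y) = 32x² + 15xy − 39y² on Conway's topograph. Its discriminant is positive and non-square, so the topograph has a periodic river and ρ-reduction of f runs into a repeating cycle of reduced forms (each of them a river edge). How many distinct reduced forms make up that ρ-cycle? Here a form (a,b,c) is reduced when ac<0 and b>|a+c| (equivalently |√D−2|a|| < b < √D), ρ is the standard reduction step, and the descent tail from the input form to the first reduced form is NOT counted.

D = 5217, ⌊√D⌋ = 72
river: ρ → (-39,63,8)
river: ρ → (8,65,-31)
river: ρ → (-31,59,14)
river: ρ → (14,53,-43)
river: ρ → (-43,33,24)
river: ρ → (24,63,-13)
river: ρ → (-13,67,14)
river: ρ → (14,45,-57)
river: ρ → (-57,69,2)
river: ρ → (2,71,-22)
river: ρ → (-22,61,17)
river: ρ → (17,41,-52)
river: ρ → (-52,63,6)
river: ρ → (6,69,-19)
river: ρ → (-19,45,42)
river: ρ → (42,39,-22)
river: ρ → (-22,49,32)
river: ρ → (32,15,-39)
ρ-cycle length = 18 (tail of 0 descent steps not counted)

18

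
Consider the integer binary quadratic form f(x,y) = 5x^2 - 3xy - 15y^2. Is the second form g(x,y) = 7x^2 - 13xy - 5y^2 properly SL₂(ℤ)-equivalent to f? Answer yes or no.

D₁ = 309, D₂ = 309
river cycle of f (length 6): (5, 17, -1), (-1, 17, 5), (5, 13, -7), (-7, 15, 3), (3, 15, -7), (-7, 13, 5)
river cycle of g (length 6): (-5, 13, 7), (7, 15, -3), (-3, 15, 7), (7, 13, -5), (-5, 17, 1), (1, 17, -5)
cycles differ ⇒ inequivalent

no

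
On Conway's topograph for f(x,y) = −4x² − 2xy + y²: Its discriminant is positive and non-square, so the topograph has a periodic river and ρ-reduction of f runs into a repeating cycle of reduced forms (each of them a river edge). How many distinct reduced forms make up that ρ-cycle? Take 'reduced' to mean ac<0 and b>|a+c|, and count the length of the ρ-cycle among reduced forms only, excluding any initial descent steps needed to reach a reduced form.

D = 20, ⌊√D⌋ = 4
descent: ρ → (1,4,-1)  [lands on river]
river: ρ → (-1,4,1)
ρ-cycle length = 2 (tail of 1 descent step not counted)

2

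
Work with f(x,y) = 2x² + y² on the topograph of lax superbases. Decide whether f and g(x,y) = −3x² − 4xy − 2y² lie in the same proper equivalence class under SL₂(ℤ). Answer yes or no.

D₁ = -8, D₂ = -8
f: flip: (2,0,1)→(1,0,2)
f: reduced (well bottom): (1,0,2) with a≤c, −a<b≤a
g is negative-definite; reduce −g:
−g: translate: b→-2 (≡4 mod 6), so (3,4,2)→(3,-2,1)
−g: flip: (3,-2,1)→(1,2,3)
−g: translate: b→0 (≡2 mod 2), so (1,2,3)→(1,0,2)
−g: reduced (well bottom): (1,0,2) with a≤c, −a<b≤a
flip sign back: reduced form of g is (-1,0,-2)
reduced forms (1, 0, 2) vs (-1, 0, -2) ⇒ inequivalent

no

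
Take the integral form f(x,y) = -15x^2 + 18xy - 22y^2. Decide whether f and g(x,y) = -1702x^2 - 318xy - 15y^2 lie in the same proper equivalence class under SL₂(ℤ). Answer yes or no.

D₁ = -996, D₂ = -996
f is negative-definite; reduce −f:
−f: translate: b→12 (≡-18 mod 30), so (15,-18,22)→(15,12,19)
−f: reduced (well bottom): (15,12,19) with a≤c, −a<b≤a
flip sign back: reduced form of f is (-15,-12,-19)
g is negative-definite; reduce −g:
−g: flip: (1702,318,15)→(15,-318,1702)
−g: translate: b→12 (≡-318 mod 30), so (15,-318,1702)→(15,12,19)
−g: reduced (well bottom): (15,12,19) with a≤c, −a<b≤a
flip sign back: reduced form of g is (-15,-12,-19)
reduced forms (-15, -12, -19) vs (-15, -12, -19) ⇒ equivalent

yes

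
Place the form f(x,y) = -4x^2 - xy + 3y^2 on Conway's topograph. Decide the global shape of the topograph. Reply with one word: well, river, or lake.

D = b²−4ac = (-1)² − 4·(-4)·3 = 49
D = 7² is a perfect square ⇒ form factors over ℤ ⇒ lakes

lake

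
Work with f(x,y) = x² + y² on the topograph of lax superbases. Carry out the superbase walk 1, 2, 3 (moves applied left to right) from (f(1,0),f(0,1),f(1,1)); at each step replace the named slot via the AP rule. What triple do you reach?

start (1,1,2) = (f(1,0),f(0,1),f(1,1))
replace slot 1: 2·(1+2) − 1 = 5 → (5,1,2)
replace slot 2: 2·(5+2) − 1 = 13 → (5,13,2)
replace slot 3: 2·(5+13) − 2 = 34 → (5,13,34)

5,13,34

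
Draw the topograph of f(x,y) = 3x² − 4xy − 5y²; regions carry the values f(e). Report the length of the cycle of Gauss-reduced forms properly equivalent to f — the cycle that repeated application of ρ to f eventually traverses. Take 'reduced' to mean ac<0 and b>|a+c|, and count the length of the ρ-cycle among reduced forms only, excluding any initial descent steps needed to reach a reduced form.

D = 76, ⌊√D⌋ = 8
descent: ρ → (-5,4,3)  [lands on river]
river: ρ → (3,8,-1)
river: ρ → (-1,8,3)
river: ρ → (3,4,-5)
river: ρ → (-5,6,2)
river: ρ → (2,6,-5)
ρ-cycle length = 6 (tail of 1 descent step not counted)

6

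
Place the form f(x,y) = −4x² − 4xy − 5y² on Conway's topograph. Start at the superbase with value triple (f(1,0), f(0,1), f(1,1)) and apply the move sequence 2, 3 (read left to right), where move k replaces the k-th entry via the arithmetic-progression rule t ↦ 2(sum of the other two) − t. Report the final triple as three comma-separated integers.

start (-4,-5,-13) = (f(1,0),f(0,1),f(1,1))
replace slot 2: 2·((-4)+(-13)) − (-5) = -29 → (-4,-29,-13)
replace slot 3: 2·((-4)+(-29)) − (-13) = -53 → (-4,-29,-53)

-4,-29,-53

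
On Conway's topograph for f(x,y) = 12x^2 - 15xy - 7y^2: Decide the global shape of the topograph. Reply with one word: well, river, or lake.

D = b²−4ac = (-15)² − 4·12·(-7) = 561
D > 0 non-square ⇒ indefinite ⇒ periodic river

river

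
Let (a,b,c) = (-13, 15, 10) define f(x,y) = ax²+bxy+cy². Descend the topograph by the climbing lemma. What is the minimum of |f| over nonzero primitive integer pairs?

river: ρ → (10,25,-3)
river: ρ → (-3,23,18)
river: ρ → (18,13,-8)
river: ρ → (-8,19,12)
river: ρ → (12,5,-15)
river: ρ → (-15,25,2)
river: ρ → (2,27,-2)
river: ρ → (-2,25,15)
river: ρ → (15,5,-12)
river: ρ → (-12,19,8)
river: ρ → (8,13,-18)
river: ρ → (-18,23,3)
river: ρ → (3,25,-10)
river: ρ → (-10,15,13)
river: ρ → (13,11,-12)
river: ρ → (-12,13,12)
river: ρ → (12,11,-13)
river: ρ → (-13,15,10)
closes: descent 0, river 18
min |a| on river = 2

2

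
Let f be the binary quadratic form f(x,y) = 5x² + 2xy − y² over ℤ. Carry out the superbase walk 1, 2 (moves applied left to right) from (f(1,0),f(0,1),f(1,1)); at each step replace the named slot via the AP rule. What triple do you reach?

start (5,-1,6) = (f(1,0),f(0,1),f(1,1))
replace slot 1: 2·((-1)+6) − 5 = 5 → (5,-1,6)
replace slot 2: 2·(5+6) − (-1) = 23 → (5,23,6)

5,23,6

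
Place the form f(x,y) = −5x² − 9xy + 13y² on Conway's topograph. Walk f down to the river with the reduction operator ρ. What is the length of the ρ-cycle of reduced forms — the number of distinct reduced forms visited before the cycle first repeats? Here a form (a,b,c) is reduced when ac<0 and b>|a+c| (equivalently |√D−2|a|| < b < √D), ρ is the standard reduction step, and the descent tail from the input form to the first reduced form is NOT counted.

D = 341, ⌊√D⌋ = 18
descent: ρ → (13,9,-5)  [lands on river]
river: ρ → (-5,11,11)
river: ρ → (11,11,-5)
river: ρ → (-5,9,13)
river: ρ → (13,17,-1)
river: ρ → (-1,17,13)
ρ-cycle length = 6 (tail of 1 descent step not counted)

6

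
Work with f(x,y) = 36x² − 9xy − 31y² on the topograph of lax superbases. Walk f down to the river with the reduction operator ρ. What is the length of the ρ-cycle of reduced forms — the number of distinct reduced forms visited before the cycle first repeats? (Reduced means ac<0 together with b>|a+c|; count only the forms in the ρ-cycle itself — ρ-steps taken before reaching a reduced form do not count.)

D = 4545, ⌊√D⌋ = 67
descent: ρ → (-31,9,36)  [lands on river]
river: ρ → (36,63,-4)
river: ρ → (-4,65,20)
river: ρ → (20,55,-19)
river: ρ → (-19,59,14)
river: ρ → (14,53,-31)
ρ-cycle length = 6 (tail of 1 descent step not counted)

6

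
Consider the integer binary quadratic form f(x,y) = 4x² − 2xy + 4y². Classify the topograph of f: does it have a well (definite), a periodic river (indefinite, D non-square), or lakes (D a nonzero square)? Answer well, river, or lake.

D = b²−4ac = (-2)² − 4·4·4 = -60
D < 0 ⇒ definite ⇒ every region one sign ⇒ single well

well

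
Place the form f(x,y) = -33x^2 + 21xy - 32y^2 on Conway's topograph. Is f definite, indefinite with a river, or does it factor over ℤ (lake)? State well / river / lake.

D = b²−4ac = 21² − 4·(-33)·(-32) = -3783
D < 0 ⇒ definite ⇒ every region one sign ⇒ single well

well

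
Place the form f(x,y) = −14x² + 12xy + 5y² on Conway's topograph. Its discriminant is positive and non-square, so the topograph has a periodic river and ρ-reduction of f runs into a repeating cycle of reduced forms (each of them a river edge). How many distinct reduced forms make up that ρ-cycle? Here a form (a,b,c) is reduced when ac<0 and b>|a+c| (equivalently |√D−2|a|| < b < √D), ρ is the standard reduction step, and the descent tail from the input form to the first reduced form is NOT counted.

D = 424, ⌊√D⌋ = 20
river: ρ → (5,18,-5)
river: ρ → (-5,12,14)
river: ρ → (14,16,-3)
river: ρ → (-3,20,2)
river: ρ → (2,20,-3)
river: ρ → (-3,16,14)
river: ρ → (14,12,-5)
river: ρ → (-5,18,5)
river: ρ → (5,12,-14)
river: ρ → (-14,16,3)
river: ρ → (3,20,-2)
river: ρ → (-2,20,3)
river: ρ → (3,16,-14)
river: ρ → (-14,12,5)
ρ-cycle length = 14 (tail of 0 descent steps not counted)

14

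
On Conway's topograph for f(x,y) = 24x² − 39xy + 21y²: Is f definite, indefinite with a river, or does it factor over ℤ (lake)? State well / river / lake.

D = b²−4ac = (-39)² − 4·24·21 = -495
D < 0 ⇒ definite ⇒ every region one sign ⇒ single well

well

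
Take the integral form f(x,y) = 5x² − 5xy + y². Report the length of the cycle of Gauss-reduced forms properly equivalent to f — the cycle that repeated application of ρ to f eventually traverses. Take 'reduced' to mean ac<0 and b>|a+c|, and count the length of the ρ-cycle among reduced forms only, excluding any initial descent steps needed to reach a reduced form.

D = 5, ⌊√D⌋ = 2
descent: ρ → (1,1,-1)  [lands on river]
river: ρ → (-1,1,1)
ρ-cycle length = 2 (tail of 1 descent step not counted)

2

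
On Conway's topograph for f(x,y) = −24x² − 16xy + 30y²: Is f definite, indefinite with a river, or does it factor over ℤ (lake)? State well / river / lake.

D = b²−4ac = (-16)² − 4·(-24)·30 = 3136
D = 56² is a perfect square ⇒ form factors over ℤ ⇒ lakes

lake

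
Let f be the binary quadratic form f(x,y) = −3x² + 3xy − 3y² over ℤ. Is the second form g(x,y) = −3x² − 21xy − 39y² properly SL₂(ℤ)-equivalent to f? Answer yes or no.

D₁ = -27, D₂ = -27
f is negative-definite; reduce −f:
−f: translate: b→3 (≡-3 mod 6), so (3,-3,3)→(3,3,3)
−f: reduced (well bottom): (3,3,3) with a≤c, −a<b≤a
flip sign back: reduced form of f is (-3,-3,-3)
g is negative-definite; reduce −g:
−g: translate: b→3 (≡21 mod 6), so (3,21,39)→(3,3,3)
−g: reduced (well bottom): (3,3,3) with a≤c, −a<b≤a
flip sign back: reduced form of g is (-3,-3,-3)
reduced forms (-3, -3, -3) vs (-3, -3, -3) ⇒ equivalent

yes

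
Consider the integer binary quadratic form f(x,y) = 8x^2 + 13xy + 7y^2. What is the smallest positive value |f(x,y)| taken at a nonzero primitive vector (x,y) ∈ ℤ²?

translate: b→-3 (≡13 mod 16), so (8,13,7)→(8,-3,2)
flip: (8,-3,2)→(2,3,8)
translate: b→-1 (≡3 mod 4), so (2,3,8)→(2,-1,7)
reduced (well bottom): (2,-1,7) with a≤c, −a<b≤a
well minimum = a = 2

2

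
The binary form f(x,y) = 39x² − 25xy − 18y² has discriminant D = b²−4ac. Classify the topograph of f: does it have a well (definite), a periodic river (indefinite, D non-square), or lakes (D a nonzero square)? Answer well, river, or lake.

D = b²−4ac = (-25)² − 4·39·(-18) = 3433
D > 0 non-square ⇒ indefinite ⇒ periodic river

river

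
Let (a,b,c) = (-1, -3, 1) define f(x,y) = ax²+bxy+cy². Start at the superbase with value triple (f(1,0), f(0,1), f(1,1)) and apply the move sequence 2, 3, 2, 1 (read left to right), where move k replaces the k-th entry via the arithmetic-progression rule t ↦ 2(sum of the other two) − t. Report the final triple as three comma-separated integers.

start (-1,1,-3) = (f(1,0),f(0,1),f(1,1))
replace slot 2: 2·((-1)+(-3)) − 1 = -9 → (-1,-9,-3)
replace slot 3: 2·((-1)+(-9)) − (-3) = -17 → (-1,-9,-17)
replace slot 2: 2·((-1)+(-17)) − (-9) = -27 → (-1,-27,-17)
replace slot 1: 2·((-27)+(-17)) − (-1) = -87 → (-87,-27,-17)

-87,-27,-17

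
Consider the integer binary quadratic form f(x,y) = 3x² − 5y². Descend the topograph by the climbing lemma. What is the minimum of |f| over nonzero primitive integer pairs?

descent: ρ → (-5,0,3)
descent: ρ → (3,6,-2)  [lands on river]
river: ρ → (-2,6,3)
closes: descent 2, river 2
min |a| on river = 2

2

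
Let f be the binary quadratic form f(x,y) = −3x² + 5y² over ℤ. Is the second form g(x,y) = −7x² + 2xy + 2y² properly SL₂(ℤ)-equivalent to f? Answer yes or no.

D₁ = 60, D₂ = 60
river cycle of f (length 2): (-3, 6, 2), (2, 6, -3)
river cycle of g (length 2): (2, 6, -3), (-3, 6, 2)
cycles coincide ⇒ equivalent

yes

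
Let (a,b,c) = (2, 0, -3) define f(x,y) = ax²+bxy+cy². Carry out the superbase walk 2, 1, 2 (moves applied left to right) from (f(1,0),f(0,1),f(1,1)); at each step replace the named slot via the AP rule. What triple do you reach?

start (2,-3,-1) = (f(1,0),f(0,1),f(1,1))
replace slot 2: 2·(2+(-1)) − (-3) = 5 → (2,5,-1)
replace slot 1: 2·(5+(-1)) − 2 = 6 → (6,5,-1)
replace slot 2: 2·(6+(-1)) − 5 = 5 → (6,5,-1)

6,5,-1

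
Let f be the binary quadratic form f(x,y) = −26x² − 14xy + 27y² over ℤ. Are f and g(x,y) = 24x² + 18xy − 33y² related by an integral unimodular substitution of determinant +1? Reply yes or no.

D₁ = 3004, D₂ = 3492
discriminants differ ⇒ not SL₂(ℤ)-equivalent

no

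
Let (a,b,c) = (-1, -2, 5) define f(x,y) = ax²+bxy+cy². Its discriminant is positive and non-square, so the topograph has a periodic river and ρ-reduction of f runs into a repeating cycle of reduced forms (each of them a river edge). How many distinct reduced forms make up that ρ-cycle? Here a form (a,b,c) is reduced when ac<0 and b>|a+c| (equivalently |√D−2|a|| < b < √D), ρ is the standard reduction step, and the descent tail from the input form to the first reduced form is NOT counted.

D = 24, ⌊√D⌋ = 4
descent: ρ → (5,2,-1)
descent: ρ → (-1,4,2)  [lands on river]
river: ρ → (2,4,-1)
ρ-cycle length = 2 (tail of 2 descent steps not counted)

2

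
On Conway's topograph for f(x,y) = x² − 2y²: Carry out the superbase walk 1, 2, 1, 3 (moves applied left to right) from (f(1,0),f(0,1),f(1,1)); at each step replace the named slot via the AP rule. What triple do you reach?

start (1,-2,-1) = (f(1,0),f(0,1),f(1,1))
replace slot 1: 2·((-2)+(-1)) − 1 = -7 → (-7,-2,-1)
replace slot 2: 2·((-7)+(-1)) − (-2) = -14 → (-7,-14,-1)
replace slot 1: 2·((-14)+(-1)) − (-7) = -23 → (-23,-14,-1)
replace slot 3: 2·((-23)+(-14)) − (-1) = -73 → (-23,-14,-73)

-23,-14,-73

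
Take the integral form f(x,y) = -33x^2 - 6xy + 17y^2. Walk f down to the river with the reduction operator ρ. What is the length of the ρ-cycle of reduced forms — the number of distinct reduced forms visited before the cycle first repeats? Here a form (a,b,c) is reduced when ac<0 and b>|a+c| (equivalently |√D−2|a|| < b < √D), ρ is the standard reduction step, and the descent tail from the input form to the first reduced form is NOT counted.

D = 2280, ⌊√D⌋ = 47
descent: ρ → (17,40,-10)  [lands on river]
river: ρ → (-10,40,17)
river: ρ → (17,28,-22)
river: ρ → (-22,16,23)
river: ρ → (23,30,-15)
river: ρ → (-15,30,23)
river: ρ → (23,16,-22)
river: ρ → (-22,28,17)
ρ-cycle length = 8 (tail of 1 descent step not counted)

8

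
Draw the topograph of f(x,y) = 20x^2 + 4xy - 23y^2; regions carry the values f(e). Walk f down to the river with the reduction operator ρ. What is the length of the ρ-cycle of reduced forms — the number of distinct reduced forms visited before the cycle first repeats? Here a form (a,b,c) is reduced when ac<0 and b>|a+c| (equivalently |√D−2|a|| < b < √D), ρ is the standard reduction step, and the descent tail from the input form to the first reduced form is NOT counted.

D = 1856, ⌊√D⌋ = 43
river: ρ → (-23,42,1)
river: ρ → (1,42,-23)
river: ρ → (-23,4,20)
river: ρ → (20,36,-7)
river: ρ → (-7,34,25)
river: ρ → (25,16,-16)
river: ρ → (-16,16,25)
river: ρ → (25,34,-7)
river: ρ → (-7,36,20)
river: ρ → (20,4,-23)
ρ-cycle length = 10 (tail of 0 descent steps not counted)

10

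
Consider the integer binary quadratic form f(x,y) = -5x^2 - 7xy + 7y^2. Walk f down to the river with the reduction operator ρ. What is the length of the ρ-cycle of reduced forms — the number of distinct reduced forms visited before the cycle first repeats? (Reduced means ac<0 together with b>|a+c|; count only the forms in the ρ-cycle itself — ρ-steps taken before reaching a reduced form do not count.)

D = 189, ⌊√D⌋ = 13
descent: ρ → (7,7,-5)  [lands on river]
river: ρ → (-5,13,1)
river: ρ → (1,13,-5)
river: ρ → (-5,7,7)
ρ-cycle length = 4 (tail of 1 descent step not counted)

4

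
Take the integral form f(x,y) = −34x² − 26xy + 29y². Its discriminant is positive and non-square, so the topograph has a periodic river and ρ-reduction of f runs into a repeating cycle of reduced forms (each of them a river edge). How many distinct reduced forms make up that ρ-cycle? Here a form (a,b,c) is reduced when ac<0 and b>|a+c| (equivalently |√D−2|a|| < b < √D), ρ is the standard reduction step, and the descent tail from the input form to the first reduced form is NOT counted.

D = 4620, ⌊√D⌋ = 67
descent: ρ → (29,26,-34)  [lands on river]
river: ρ → (-34,42,21)
river: ρ → (21,42,-34)
river: ρ → (-34,26,29)
river: ρ → (29,32,-31)
river: ρ → (-31,30,30)
river: ρ → (30,30,-31)
river: ρ → (-31,32,29)
ρ-cycle length = 8 (tail of 1 descent step not counted)

8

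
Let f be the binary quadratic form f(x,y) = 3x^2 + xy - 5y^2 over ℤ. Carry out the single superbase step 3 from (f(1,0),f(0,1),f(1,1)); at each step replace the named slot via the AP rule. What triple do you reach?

start (3,-5,-1) = (f(1,0),f(0,1),f(1,1))
replace slot 3: 2·(3+(-5)) − (-1) = -3 → (3,-5,-3)

3,-5,-3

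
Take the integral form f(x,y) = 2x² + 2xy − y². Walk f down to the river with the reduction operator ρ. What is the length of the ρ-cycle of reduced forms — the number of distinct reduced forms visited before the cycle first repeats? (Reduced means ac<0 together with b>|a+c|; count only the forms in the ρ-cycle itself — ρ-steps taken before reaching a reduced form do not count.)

D = 12, ⌊√D⌋ = 3
river: ρ → (-1,2,2)
river: ρ → (2,2,-1)
ρ-cycle length = 2 (tail of 0 descent steps not counted)

2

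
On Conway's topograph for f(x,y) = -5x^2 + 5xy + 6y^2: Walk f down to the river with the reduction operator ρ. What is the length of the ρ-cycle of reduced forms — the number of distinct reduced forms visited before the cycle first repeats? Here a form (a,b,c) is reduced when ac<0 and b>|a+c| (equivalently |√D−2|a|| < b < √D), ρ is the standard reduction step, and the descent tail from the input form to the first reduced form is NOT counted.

D = 145, ⌊√D⌋ = 12
river: ρ → (6,7,-4)
river: ρ → (-4,9,4)
river: ρ → (4,7,-6)
river: ρ → (-6,5,5)
river: ρ → (5,5,-6)
river: ρ → (-6,7,4)
river: ρ → (4,9,-4)
river: ρ → (-4,7,6)
river: ρ → (6,5,-5)
river: ρ → (-5,5,6)
ρ-cycle length = 10 (tail of 0 descent steps not counted)

10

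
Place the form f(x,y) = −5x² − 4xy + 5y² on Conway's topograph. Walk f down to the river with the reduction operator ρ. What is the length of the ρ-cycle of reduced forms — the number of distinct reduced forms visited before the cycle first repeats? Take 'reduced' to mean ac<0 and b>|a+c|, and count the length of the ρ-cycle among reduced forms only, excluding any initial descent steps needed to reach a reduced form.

D = 116, ⌊√D⌋ = 10
descent: ρ → (5,4,-5)  [lands on river]
river: ρ → (-5,6,4)
river: ρ → (4,10,-1)
river: ρ → (-1,10,4)
river: ρ → (4,6,-5)
river: ρ → (-5,4,5)
river: ρ → (5,6,-4)
river: ρ → (-4,10,1)
river: ρ → (1,10,-4)
river: ρ → (-4,6,5)
ρ-cycle length = 10 (tail of 1 descent step not counted)

10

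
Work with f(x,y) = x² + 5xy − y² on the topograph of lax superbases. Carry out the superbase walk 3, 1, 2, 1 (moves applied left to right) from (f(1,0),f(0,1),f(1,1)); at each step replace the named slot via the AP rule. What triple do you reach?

start (1,-1,5) = (f(1,0),f(0,1),f(1,1))
replace slot 3: 2·(1+(-1)) − 5 = -5 → (1,-1,-5)
replace slot 1: 2·((-1)+(-5)) − 1 = -13 → (-13,-1,-5)
replace slot 2: 2·((-13)+(-5)) − (-1) = -35 → (-13,-35,-5)
replace slot 1: 2·((-35)+(-5)) − (-13) = -67 → (-67,-35,-5)

-67,-35,-5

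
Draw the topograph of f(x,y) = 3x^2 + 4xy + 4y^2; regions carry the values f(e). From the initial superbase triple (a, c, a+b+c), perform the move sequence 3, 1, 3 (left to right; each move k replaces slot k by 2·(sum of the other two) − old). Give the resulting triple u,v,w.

start (3,4,11) = (f(1,0),f(0,1),f(1,1))
replace slot 3: 2·(3+4) − 11 = 3 → (3,4,3)
replace slot 1: 2·(4+3) − 3 = 11 → (11,4,3)
replace slot 3: 2·(11+4) − 3 = 27 → (11,4,27)

11,4,27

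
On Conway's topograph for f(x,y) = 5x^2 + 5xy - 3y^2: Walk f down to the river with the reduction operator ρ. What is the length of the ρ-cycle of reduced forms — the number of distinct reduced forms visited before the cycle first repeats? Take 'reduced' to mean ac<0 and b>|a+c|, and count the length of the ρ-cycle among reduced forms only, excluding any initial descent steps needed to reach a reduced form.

D = 85, ⌊√D⌋ = 9
river: ρ → (-3,7,3)
river: ρ → (3,5,-5)
river: ρ → (-5,5,3)
river: ρ → (3,7,-3)
river: ρ → (-3,5,5)
river: ρ → (5,5,-3)
ρ-cycle length = 6 (tail of 0 descent steps not counted)

6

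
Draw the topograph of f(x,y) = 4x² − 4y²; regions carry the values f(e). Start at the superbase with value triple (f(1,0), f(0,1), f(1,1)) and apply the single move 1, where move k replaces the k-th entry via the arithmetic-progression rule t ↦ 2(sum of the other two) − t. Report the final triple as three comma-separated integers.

start (4,-4,0) = (f(1,0),f(0,1),f(1,1))
replace slot 1: 2·((-4)+0) − 4 = -12 → (-12,-4,0)

-12,-4,0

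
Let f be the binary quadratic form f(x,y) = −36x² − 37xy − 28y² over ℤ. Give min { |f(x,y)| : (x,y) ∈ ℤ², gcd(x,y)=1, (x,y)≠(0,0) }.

translate: b→-35 (≡37 mod 72), so (36,37,28)→(36,-35,27)
flip: (36,-35,27)→(27,35,36)
translate: b→-19 (≡35 mod 54), so (27,35,36)→(27,-19,28)
reduced (well bottom): (27,-19,28) with a≤c, −a<b≤a
well minimum |f| = |-27| = 27 (negative-definite)

27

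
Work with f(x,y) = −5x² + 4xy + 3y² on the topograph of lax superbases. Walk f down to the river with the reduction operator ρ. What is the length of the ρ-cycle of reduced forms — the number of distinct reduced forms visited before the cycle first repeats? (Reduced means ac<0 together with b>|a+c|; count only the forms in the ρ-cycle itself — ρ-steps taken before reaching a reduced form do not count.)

D = 76, ⌊√D⌋ = 8
river: ρ → (3,8,-1)
river: ρ → (-1,8,3)
river: ρ → (3,4,-5)
river: ρ → (-5,6,2)
river: ρ → (2,6,-5)
river: ρ → (-5,4,3)
ρ-cycle length = 6 (tail of 0 descent steps not counted)

6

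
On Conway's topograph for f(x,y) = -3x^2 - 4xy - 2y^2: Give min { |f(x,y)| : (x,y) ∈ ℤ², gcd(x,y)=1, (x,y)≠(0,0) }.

translate: b→-2 (≡4 mod 6), so (3,4,2)→(3,-2,1)
flip: (3,-2,1)→(1,2,3)
translate: b→0 (≡2 mod 2), so (1,2,3)→(1,0,2)
reduced (well bottom): (1,0,2) with a≤c, −a<b≤a
well minimum |f| = |-1| = 1 (negative-definite)

1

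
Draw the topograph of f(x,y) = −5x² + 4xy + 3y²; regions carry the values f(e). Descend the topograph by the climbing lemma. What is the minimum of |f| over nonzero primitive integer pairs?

river: ρ → (3,8,-1)
river: ρ → (-1,8,3)
river: ρ → (3,4,-5)
river: ρ → (-5,6,2)
river: ρ → (2,6,-5)
river: ρ → (-5,4,3)
closes: descent 0, river 6
min |a| on river = 1

1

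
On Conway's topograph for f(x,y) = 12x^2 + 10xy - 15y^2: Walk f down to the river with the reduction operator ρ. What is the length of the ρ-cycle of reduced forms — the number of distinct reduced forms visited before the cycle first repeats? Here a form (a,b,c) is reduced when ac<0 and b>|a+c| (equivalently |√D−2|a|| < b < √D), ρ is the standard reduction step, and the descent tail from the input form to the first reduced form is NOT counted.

D = 820, ⌊√D⌋ = 28
river: ρ → (-15,20,7)
river: ρ → (7,22,-12)
river: ρ → (-12,26,3)
river: ρ → (3,28,-3)
river: ρ → (-3,26,12)
river: ρ → (12,22,-7)
river: ρ → (-7,20,15)
river: ρ → (15,10,-12)
river: ρ → (-12,14,13)
river: ρ → (13,12,-13)
river: ρ → (-13,14,12)
river: ρ → (12,10,-15)
ρ-cycle length = 12 (tail of 0 descent steps not counted)

12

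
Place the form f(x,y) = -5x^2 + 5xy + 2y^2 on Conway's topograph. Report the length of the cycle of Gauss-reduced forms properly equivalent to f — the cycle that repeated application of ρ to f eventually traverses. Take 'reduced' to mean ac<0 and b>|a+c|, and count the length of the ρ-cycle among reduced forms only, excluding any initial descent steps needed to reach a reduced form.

D = 65, ⌊√D⌋ = 8
river: ρ → (2,7,-2)
river: ρ → (-2,5,5)
river: ρ → (5,5,-2)
river: ρ → (-2,7,2)
river: ρ → (2,5,-5)
river: ρ → (-5,5,2)
ρ-cycle length = 6 (tail of 0 descent steps not counted)

6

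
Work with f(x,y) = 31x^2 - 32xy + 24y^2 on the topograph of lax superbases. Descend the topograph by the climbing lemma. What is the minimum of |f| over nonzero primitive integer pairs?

translate: b→30 (≡-32 mod 62), so (31,-32,24)→(31,30,23)
flip: (31,30,23)→(23,-30,31)
translate: b→16 (≡-30 mod 46), so (23,-30,31)→(23,16,24)
reduced (well bottom): (23,16,24) with a≤c, −a<b≤a
well minimum = a = 23

23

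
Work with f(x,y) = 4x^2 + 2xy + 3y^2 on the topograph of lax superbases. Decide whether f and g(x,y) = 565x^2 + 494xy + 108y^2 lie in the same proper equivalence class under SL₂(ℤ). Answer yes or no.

D₁ = -44, D₂ = -44
f: flip: (4,2,3)→(3,-2,4)
f: reduced (well bottom): (3,-2,4) with a≤c, −a<b≤a
g: flip: (565,494,108)→(108,-494,565)
g: translate: b→-62 (≡-494 mod 216), so (108,-494,565)→(108,-62,9)
g: flip: (108,-62,9)→(9,62,108)
g: translate: b→8 (≡62 mod 18), so (9,62,108)→(9,8,3)
g: flip: (9,8,3)→(3,-8,9)
g: translate: b→-2 (≡-8 mod 6), so (3,-8,9)→(3,-2,4)
g: reduced (well bottom): (3,-2,4) with a≤c, −a<b≤a
reduced forms (3, -2, 4) vs (3, -2, 4) ⇒ equivalent

yes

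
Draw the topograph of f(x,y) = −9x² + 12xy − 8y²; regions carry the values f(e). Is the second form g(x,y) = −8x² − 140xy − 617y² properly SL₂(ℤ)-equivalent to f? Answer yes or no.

D₁ = -144, D₂ = -144
f is negative-definite; reduce −f:
−f: translate: b→6 (≡-12 mod 18), so (9,-12,8)→(9,6,5)
−f: flip: (9,6,5)→(5,-6,9)
−f: translate: b→4 (≡-6 mod 10), so (5,-6,9)→(5,4,8)
−f: reduced (well bottom): (5,4,8) with a≤c, −a<b≤a
flip sign back: reduced form of f is (-5,-4,-8)
g is negative-definite; reduce −g:
−g: translate: b→-4 (≡140 mod 16), so (8,140,617)→(8,-4,5)
−g: flip: (8,-4,5)→(5,4,8)
−g: reduced (well bottom): (5,4,8) with a≤c, −a<b≤a
flip sign back: reduced form of g is (-5,-4,-8)
reduced forms (-5, -4, -8) vs (-5, -4, -8) ⇒ equivalent

yes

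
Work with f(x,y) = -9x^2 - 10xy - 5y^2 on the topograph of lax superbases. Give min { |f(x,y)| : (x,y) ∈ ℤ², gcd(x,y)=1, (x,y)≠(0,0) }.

translate: b→-8 (≡10 mod 18), so (9,10,5)→(9,-8,4)
flip: (9,-8,4)→(4,8,9)
translate: b→0 (≡8 mod 8), so (4,8,9)→(4,0,5)
reduced (well bottom): (4,0,5) with a≤c, −a<b≤a
well minimum |f| = |-4| = 4 (negative-definite)

4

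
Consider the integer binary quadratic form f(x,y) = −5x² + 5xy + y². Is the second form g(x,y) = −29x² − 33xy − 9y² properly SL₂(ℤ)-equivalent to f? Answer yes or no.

D₁ = 45, D₂ = 45
river cycle of f (length 2): (1, 5, -5), (-5, 5, 1)
river cycle of g (length 2): (1, 5, -5), (-5, 5, 1)
cycles coincide ⇒ equivalent

yes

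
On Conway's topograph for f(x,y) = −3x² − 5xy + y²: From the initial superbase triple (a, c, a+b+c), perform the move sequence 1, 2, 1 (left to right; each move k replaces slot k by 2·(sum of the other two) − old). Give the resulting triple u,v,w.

start (-3,1,-7) = (f(1,0),f(0,1),f(1,1))
replace slot 1: 2·(1+(-7)) − (-3) = -9 → (-9,1,-7)
replace slot 2: 2·((-9)+(-7)) − 1 = -33 → (-9,-33,-7)
replace slot 1: 2·((-33)+(-7)) − (-9) = -71 → (-71,-33,-7)

-71,-33,-7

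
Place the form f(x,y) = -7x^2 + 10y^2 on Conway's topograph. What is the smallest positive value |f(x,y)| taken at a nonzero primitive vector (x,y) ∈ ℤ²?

descent: ρ → (10,0,-7)
descent: ρ → (-7,14,3)  [lands on river]
river: ρ → (3,16,-2)
river: ρ → (-2,16,3)
river: ρ → (3,14,-7)
closes: descent 2, river 4
min |a| on river = 2

2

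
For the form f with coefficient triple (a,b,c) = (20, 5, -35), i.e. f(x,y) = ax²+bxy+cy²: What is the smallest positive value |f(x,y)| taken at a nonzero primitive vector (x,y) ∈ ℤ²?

descent: ρ → (-35,-5,20)
descent: ρ → (20,45,-10)  [lands on river]
river: ρ → (-10,35,40)
river: ρ → (40,45,-5)
river: ρ → (-5,45,40)
river: ρ → (40,35,-10)
river: ρ → (-10,45,20)
river: ρ → (20,35,-20)
river: ρ → (-20,45,10)
river: ρ → (10,35,-40)
river: ρ → (-40,45,5)
river: ρ → (5,45,-40)
river: ρ → (-40,35,10)
river: ρ → (10,45,-20)
river: ρ → (-20,35,20)
closes: descent 2, river 14
min |a| on river = 5

5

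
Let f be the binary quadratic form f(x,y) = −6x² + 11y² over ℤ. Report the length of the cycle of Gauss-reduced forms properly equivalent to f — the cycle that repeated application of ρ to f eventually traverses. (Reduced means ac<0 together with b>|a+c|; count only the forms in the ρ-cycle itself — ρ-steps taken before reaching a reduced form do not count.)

D = 264, ⌊√D⌋ = 16
descent: ρ → (11,0,-6)
descent: ρ → (-6,12,5)  [lands on river]
river: ρ → (5,8,-10)
river: ρ → (-10,12,3)
river: ρ → (3,12,-10)
river: ρ → (-10,8,5)
river: ρ → (5,12,-6)
ρ-cycle length = 6 (tail of 2 descent steps not counted)

6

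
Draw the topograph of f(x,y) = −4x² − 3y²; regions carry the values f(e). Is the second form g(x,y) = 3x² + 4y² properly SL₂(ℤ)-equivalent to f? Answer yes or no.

D₁ = -48, D₂ = -48
f is negative-definite; reduce −f:
−f: flip: (4,0,3)→(3,0,4)
−f: reduced (well bottom): (3,0,4) with a≤c, −a<b≤a
flip sign back: reduced form of f is (-3,0,-4)
g: reduced (well bottom): (3,0,4) with a≤c, −a<b≤a
reduced forms (-3, 0, -4) vs (3, 0, 4) ⇒ inequivalent

no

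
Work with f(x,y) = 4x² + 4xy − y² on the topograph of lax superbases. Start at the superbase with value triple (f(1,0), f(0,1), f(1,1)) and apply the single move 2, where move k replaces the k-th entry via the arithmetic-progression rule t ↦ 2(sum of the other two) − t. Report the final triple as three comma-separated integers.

start (4,-1,7) = (f(1,0),f(0,1),f(1,1))
replace slot 2: 2·(4+7) − (-1) = 23 → (4,23,7)

4,23,7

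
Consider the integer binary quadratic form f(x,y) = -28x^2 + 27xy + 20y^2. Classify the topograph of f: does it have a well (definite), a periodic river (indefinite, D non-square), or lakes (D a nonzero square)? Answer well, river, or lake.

D = b²−4ac = 27² − 4·(-28)·20 = 2969
D > 0 non-square ⇒ indefinite ⇒ periodic river

river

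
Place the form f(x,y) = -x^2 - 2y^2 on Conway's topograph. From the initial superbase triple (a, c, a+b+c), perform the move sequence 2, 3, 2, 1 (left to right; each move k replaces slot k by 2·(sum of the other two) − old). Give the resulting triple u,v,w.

start (-1,-2,-3) = (f(1,0),f(0,1),f(1,1))
replace slot 2: 2·((-1)+(-3)) − (-2) = -6 → (-1,-6,-3)
replace slot 3: 2·((-1)+(-6)) − (-3) = -11 → (-1,-6,-11)
replace slot 2: 2·((-1)+(-11)) − (-6) = -18 → (-1,-18,-11)
replace slot 1: 2·((-18)+(-11)) − (-1) = -57 → (-57,-18,-11)

-57,-18,-11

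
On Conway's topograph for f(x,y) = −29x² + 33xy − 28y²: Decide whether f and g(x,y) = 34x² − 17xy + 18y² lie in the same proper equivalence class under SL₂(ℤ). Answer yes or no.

D₁ = -2159, D₂ = -2159
f is negative-definite; reduce −f:
−f: translate: b→25 (≡-33 mod 58), so (29,-33,28)→(29,25,24)
−f: flip: (29,25,24)→(24,-25,29)
−f: translate: b→23 (≡-25 mod 48), so (24,-25,29)→(24,23,28)
−f: reduced (well bottom): (24,23,28) with a≤c, −a<b≤a
flip sign back: reduced form of f is (-24,-23,-28)
g: flip: (34,-17,18)→(18,17,34)
g: reduced (well bottom): (18,17,34) with a≤c, −a<b≤a
reduced forms (-24, -23, -28) vs (18, 17, 34) ⇒ inequivalent

no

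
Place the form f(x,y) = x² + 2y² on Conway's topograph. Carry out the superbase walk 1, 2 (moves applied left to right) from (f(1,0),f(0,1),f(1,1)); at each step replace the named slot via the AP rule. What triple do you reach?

start (1,2,3) = (f(1,0),f(0,1),f(1,1))
replace slot 1: 2·(2+3) − 1 = 9 → (9,2,3)
replace slot 2: 2·(9+3) − 2 = 22 → (9,22,3)

9,22,3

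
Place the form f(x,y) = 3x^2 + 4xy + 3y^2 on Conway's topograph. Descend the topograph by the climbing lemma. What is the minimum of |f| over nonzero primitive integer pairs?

translate: b→-2 (≡4 mod 6), so (3,4,3)→(3,-2,2)
flip: (3,-2,2)→(2,2,3)
reduced (well bottom): (2,2,3) with a≤c, −a<b≤a
well minimum = a = 2

2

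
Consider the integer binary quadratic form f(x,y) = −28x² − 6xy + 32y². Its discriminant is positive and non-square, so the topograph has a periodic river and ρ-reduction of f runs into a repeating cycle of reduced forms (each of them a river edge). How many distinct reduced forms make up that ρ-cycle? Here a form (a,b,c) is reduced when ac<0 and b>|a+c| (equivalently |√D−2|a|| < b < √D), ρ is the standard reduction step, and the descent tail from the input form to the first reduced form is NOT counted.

D = 3620, ⌊√D⌋ = 60
descent: ρ → (32,6,-28)  [lands on river]
river: ρ → (-28,50,10)
river: ρ → (10,50,-28)
river: ρ → (-28,6,32)
river: ρ → (32,58,-2)
river: ρ → (-2,58,32)
ρ-cycle length = 6 (tail of 1 descent step not counted)

6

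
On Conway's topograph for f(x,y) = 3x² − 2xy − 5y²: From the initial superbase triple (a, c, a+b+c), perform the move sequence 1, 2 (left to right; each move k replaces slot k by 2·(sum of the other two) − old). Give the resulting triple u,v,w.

start (3,-5,-4) = (f(1,0),f(0,1),f(1,1))
replace slot 1: 2·((-5)+(-4)) − 3 = -21 → (-21,-5,-4)
replace slot 2: 2·((-21)+(-4)) − (-5) = -45 → (-21,-45,-4)

-21,-45,-4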